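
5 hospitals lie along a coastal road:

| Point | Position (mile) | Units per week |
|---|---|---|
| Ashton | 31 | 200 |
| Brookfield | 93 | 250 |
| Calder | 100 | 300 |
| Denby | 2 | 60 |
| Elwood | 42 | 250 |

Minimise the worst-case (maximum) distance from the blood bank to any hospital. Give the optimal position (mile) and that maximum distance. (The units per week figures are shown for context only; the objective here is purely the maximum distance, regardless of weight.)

location 51, max distance 49

The 1-center on a line is the midpoint of the two extreme points: leftmost at 2, rightmost at 100.
Optimal location = (2 + 100)/2 = 51; maximum distance = (100 − 2)/2 = 49.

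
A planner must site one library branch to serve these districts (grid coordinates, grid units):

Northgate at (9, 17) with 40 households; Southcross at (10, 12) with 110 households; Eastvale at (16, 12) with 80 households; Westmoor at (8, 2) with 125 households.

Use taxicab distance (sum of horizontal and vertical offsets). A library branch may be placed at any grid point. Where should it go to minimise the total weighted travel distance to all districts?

(10, 12)

Manhattan distance separates: Σwᵢ(|x−xᵢ|+|y−yᵢ|) = Σwᵢ|x−xᵢ| + Σwᵢ|y−yᵢ|, so x and y are optimised independently as 1-D weighted medians.
Total weight W = 355; half = 177.5.
x-coordinate, sorted with cumulative weight:
  x=8 (Westmoor, w=125) cum 125
  x=9 (Northgate, w=40) cum 165
  x=10 (Southcross, w=110) cum 275  ← median
  x=16 (Eastvale, w=80) cum 355
⇒ x* = 10
y-coordinate, sorted with cumulative weight:
  y=2 (Westmoor, w=125) cum 125
  y=12 (Southcross, w=110) cum 235  ← median
  y=12 (Eastvale, w=80) cum 315
  y=17 (Northgate, w=40) cum 355
⇒ y* = 12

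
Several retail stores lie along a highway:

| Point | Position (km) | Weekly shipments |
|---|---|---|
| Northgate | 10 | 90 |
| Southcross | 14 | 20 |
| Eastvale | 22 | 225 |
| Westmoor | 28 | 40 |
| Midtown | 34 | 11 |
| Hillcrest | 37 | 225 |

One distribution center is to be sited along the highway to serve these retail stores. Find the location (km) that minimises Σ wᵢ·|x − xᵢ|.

x = 22

For a sum of weighted absolute distances on a line, the optimum is the weighted median (not the mean). Total weight W = 611; half-weight = 305.5.
Sort by position and accumulate weight:
  km 10 (Northgate, w=90) → cum 90
  km 14 (Southcross, w=20) → cum 110
  km 22 (Eastvale, w=225) → cum 335  ≥ 305.5 → median here
  km 28 (Westmoor, w=40) → cum 375
  km 34 (Midtown, w=11) → cum 386
  km 37 (Hillcrest, w=225) → cum 611
Optimal location: km 22.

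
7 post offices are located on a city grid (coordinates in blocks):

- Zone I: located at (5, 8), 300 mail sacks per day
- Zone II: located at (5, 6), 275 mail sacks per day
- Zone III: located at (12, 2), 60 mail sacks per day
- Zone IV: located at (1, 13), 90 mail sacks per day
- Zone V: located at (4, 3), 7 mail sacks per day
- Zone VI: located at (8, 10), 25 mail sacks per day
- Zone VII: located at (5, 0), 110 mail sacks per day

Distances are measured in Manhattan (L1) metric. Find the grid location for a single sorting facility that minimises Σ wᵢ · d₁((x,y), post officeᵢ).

(5, 6)

Manhattan distance separates: Σwᵢ(|x−xᵢ|+|y−yᵢ|) = Σwᵢ|x−xᵢ| + Σwᵢ|y−yᵢ|, so x and y are optimised independently as 1-D weighted medians.
Total weight W = 867; half = 433.5.
x-coordinate, sorted with cumulative weight:
  x=1 (Zone IV, w=90) cum 90
  x=4 (Zone V, w=7) cum 97
  x=5 (Zone I, w=300) cum 397
  x=5 (Zone II, w=275) cum 672  ← median
  x=5 (Zone VII, w=110) cum 782
  x=8 (Zone VI, w=25) cum 807
  x=12 (Zone III, w=60) cum 867
⇒ x* = 5
y-coordinate, sorted with cumulative weight:
  y=0 (Zone VII, w=110) cum 110
  y=2 (Zone III, w=60) cum 170
  y=3 (Zone V, w=7) cum 177
  y=6 (Zone II, w=275) cum 452  ← median
  y=8 (Zone I, w=300) cum 752
  y=10 (Zone VI, w=25) cum 777
  y=13 (Zone IV, w=90) cum 867
⇒ y* = 6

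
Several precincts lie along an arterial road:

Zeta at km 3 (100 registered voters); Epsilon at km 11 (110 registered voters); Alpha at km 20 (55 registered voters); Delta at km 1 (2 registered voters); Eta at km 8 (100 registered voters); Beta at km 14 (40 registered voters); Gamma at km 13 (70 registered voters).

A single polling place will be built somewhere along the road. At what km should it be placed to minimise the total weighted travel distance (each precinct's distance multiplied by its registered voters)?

For a sum of weighted absolute distances on a line, the optimum is the weighted median (not the mean). Total weight W = 477; half-weight = 238.5.
Sort by position and accumulate weight:
  km 1 (Delta, w=2) → cum 2
  km 3 (Zeta, w=100) → cum 102
  km 8 (Eta, w=100) → cum 202
  km 11 (Epsilon, w=110) → cum 312  ≥ 238.5 → median here
  km 13 (Gamma, w=70) → cum 382
  km 14 (Beta, w=40) → cum 422
  km 20 (Alpha, w=55) → cum 477
Optimal location: km 11.

x = 11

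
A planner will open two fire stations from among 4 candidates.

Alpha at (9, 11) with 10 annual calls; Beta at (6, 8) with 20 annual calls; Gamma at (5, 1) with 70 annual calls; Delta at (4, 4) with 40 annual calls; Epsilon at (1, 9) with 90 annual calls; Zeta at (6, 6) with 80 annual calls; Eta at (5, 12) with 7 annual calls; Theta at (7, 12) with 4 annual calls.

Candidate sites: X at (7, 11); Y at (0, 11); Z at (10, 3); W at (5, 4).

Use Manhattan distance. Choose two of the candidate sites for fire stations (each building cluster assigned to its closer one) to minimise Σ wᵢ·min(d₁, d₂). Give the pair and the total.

Evaluate every pair (each demand assigned to the nearer of the two):
  {Y, W}: total = 1024
  {X, W}: total = 1335
  {Z, W}: total = 1586
  {Y, Z}: total = 1944
  {X, Z}: total = 2095
  {X, Y}: total = 2115
Best pair: {Y, W} with total 1024.

{Y, W}, total 1024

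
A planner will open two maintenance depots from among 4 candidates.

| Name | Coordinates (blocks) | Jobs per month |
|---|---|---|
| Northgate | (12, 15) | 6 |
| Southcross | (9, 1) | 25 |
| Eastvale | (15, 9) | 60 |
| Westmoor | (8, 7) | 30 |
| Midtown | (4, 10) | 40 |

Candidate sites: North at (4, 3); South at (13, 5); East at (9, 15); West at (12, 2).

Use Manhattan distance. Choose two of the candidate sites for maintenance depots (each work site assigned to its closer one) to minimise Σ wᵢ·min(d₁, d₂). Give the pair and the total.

{North, South}, total 1091

Evaluate every pair (each demand assigned to the nearer of the two):
  {North, South}: total = 1091
  {South, East}: total = 1188
  {South, West}: total = 1296
  {North, West}: total = 1298
  {East, West}: total = 1388
  {North, East}: total = 1433
Best pair: {North, South} with total 1091.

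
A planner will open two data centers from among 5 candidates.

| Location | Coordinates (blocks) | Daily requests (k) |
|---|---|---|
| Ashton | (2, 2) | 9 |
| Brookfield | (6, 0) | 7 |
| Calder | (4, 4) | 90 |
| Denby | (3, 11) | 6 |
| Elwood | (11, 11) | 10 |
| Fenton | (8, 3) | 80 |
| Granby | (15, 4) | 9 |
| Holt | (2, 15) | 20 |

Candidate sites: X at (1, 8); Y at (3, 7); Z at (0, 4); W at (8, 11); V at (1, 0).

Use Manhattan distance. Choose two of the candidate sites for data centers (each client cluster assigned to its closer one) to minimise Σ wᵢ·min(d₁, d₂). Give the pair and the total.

Evaluate every pair (each demand assigned to the nearer of the two):
  {Y, W}: total = 1484
  {Z, W}: total = 1492
  {Y, V}: total = 1601
  {X, Z}: total = 1641
  {X, Y}: total = 1643
  {Y, Z}: total = 1645
  {W, V}: total = 1718
  {X, W}: total = 1770
  {Z, V}: total = 1777
  {X, V}: total = 1974
Best pair: {Y, W} with total 1484.

{Y, W}, total 1484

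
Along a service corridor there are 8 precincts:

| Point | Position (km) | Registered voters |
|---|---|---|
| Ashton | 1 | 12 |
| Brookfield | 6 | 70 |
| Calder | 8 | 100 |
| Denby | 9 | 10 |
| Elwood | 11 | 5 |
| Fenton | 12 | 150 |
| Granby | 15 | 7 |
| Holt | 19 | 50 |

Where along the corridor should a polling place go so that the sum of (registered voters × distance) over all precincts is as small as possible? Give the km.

x = 12

For a sum of weighted absolute distances on a line, the optimum is the weighted median (not the mean). Total weight W = 404; half-weight = 202.
Sort by position and accumulate weight:
  km 1 (Ashton, w=12) → cum 12
  km 6 (Brookfield, w=70) → cum 82
  km 8 (Calder, w=100) → cum 182
  km 9 (Denby, w=10) → cum 192
  km 11 (Elwood, w=5) → cum 197
  km 12 (Fenton, w=150) → cum 347  ≥ 202 → median here
  km 15 (Granby, w=7) → cum 354
  km 19 (Holt, w=50) → cum 404
Optimal location: km 12.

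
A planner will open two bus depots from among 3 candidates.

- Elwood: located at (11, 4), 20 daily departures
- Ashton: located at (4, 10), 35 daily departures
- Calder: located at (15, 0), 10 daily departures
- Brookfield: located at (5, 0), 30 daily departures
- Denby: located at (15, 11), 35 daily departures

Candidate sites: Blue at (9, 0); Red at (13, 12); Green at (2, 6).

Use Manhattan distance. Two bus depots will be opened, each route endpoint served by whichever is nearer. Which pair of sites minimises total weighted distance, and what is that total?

{Blue, Red}, total 790

Evaluate every pair (each demand assigned to the nearer of the two):
  {Blue, Red}: total = 790
  {Red, Green}: total = 925
  {Blue, Green}: total = 1105
Best pair: {Blue, Red} with total 790.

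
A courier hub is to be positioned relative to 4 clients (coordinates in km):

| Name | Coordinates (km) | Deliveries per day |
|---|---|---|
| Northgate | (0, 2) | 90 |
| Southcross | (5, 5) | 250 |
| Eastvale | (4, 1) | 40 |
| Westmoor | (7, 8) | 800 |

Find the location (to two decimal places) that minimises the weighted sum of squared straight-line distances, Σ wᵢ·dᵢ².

(5.94, 6.67)

The minimiser of Σwᵢ‖p−pᵢ‖² is the weighted centroid p* = (Σwᵢpᵢ)/(Σwᵢ).
Σwᵢ = 1180.
Σwᵢxᵢ = 90·0 + 250·5 + 40·4 + 800·7 = 7010.
Σwᵢyᵢ = 90·2 + 250·5 + 40·1 + 800·8 = 7870.
x* = 7010/1180 = 5.94, y* = 7870/1180 = 6.67.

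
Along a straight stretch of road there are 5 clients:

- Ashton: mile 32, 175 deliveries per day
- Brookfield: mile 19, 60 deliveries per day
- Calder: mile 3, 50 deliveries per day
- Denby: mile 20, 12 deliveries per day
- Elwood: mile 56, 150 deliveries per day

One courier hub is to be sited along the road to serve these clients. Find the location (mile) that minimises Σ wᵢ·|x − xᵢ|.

x = 32

For a sum of weighted absolute distances on a line, the optimum is the weighted median (not the mean). Total weight W = 447; half-weight = 223.5.
Sort by position and accumulate weight:
  mile 3 (Calder, w=50) → cum 50
  mile 19 (Brookfield, w=60) → cum 110
  mile 20 (Denby, w=12) → cum 122
  mile 32 (Ashton, w=175) → cum 297  ≥ 223.5 → median here
  mile 56 (Elwood, w=150) → cum 447
Optimal location: mile 32.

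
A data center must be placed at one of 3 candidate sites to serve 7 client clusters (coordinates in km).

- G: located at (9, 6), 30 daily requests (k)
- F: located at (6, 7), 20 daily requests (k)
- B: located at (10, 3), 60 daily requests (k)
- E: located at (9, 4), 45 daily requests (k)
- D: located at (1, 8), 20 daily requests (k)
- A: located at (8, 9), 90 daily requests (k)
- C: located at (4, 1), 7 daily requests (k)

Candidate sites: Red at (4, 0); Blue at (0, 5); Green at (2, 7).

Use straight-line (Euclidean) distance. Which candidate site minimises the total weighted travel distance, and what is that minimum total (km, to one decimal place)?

Total weighted distance at each candidate:
  Red (4, 0): total = 2134.8
  Blue (0, 5): total = 2325.4
  Green (2, 7): total = 1813.3
Minimum is at Green with total 1813.3 km.

Green, total 1813.3 km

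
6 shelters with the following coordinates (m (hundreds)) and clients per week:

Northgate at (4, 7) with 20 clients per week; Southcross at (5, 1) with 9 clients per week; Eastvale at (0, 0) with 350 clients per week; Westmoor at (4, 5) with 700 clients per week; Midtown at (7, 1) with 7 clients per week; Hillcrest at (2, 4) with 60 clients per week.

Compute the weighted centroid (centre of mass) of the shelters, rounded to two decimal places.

The minimiser of Σwᵢ‖p−pᵢ‖² is the weighted centroid p* = (Σwᵢpᵢ)/(Σwᵢ).
Σwᵢ = 1146.
Σwᵢxᵢ = 20·4 + 9·5 + 350·0 + 700·4 + 7·7 + 60·2 = 3094.
Σwᵢyᵢ = 20·7 + 9·1 + 350·0 + 700·5 + 7·1 + 60·4 = 3896.
x* = 3094/1146 = 2.70, y* = 3896/1146 = 3.40.

(2.70, 3.40)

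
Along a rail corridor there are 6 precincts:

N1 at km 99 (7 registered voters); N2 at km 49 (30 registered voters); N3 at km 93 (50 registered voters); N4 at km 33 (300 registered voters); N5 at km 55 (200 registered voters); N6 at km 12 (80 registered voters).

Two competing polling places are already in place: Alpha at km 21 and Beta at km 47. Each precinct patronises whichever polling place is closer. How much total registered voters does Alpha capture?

380

The indifferent point is the midpoint (21+47)/2 = 34; precincts left of it (closer to Alpha at 21) go to Alpha, those right go to Beta.
  N6 at 12 (w=80) → Alpha
  N4 at 33 (w=300) → Alpha
  N2 at 49 (w=30) → Beta
  N5 at 55 (w=200) → Beta
  N3 at 93 (w=50) → Beta
  N1 at 99 (w=7) → Beta
Alpha captures 380; Beta captures 287.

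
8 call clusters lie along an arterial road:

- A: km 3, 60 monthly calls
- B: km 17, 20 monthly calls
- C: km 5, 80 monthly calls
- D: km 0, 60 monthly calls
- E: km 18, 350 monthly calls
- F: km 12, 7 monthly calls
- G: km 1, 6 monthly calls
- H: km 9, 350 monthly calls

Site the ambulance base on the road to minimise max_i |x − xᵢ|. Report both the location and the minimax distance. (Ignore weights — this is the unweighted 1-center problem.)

The 1-center on a line is the midpoint of the two extreme points: leftmost at 0, rightmost at 18.
Optimal location = (0 + 18)/2 = 9; maximum distance = (18 − 0)/2 = 9.

location 9, max distance 9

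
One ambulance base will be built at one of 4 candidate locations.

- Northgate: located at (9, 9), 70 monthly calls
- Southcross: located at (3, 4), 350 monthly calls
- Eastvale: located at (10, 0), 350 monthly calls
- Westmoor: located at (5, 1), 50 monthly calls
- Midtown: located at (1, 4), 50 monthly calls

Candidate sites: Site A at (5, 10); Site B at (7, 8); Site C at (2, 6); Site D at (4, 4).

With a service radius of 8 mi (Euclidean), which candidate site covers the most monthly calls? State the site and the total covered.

Site D, covering 870

Coverage radius r = 8 mi; a point is covered iff (Δx)²+(Δy)² ≤ 8² = 64.
  Site A (5, 10): covers {Northgate, Southcross, Midtown} → 470
  Site B (7, 8): covers {Northgate, Southcross, Westmoor, Midtown} → 520
  Site C (2, 6): covers {Northgate, Southcross, Westmoor, Midtown} → 520
  Site D (4, 4): covers {Northgate, Southcross, Eastvale, Westmoor, Midtown} → 870
Maximum coverage at Site D: 870 monthly calls.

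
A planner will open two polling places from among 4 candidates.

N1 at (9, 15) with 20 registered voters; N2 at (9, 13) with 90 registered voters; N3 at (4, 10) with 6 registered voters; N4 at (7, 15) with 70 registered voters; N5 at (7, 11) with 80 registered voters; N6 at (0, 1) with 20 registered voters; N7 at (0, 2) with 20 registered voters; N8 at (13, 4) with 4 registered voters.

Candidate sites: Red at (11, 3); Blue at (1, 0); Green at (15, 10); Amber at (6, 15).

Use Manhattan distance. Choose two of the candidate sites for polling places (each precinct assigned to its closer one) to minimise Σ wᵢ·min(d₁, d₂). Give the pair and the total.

Evaluate every pair (each demand assigned to the nearer of the two):
  {Blue, Amber}: total = 1186
  {Red, Amber}: total = 1534
  {Green, Amber}: total = 1834
  {Blue, Green}: total = 2858
  {Red, Green}: total = 3238
  {Red, Blue}: total = 3630
Best pair: {Blue, Amber} with total 1186.

{Blue, Amber}, total 1186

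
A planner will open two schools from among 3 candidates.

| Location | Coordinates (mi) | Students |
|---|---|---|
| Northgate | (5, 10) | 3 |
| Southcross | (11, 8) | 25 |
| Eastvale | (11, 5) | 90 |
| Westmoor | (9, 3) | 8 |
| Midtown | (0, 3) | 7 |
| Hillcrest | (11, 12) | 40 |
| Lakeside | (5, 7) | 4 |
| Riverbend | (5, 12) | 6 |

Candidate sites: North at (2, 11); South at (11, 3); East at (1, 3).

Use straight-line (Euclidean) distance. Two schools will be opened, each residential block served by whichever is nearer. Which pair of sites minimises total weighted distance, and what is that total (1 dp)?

{North, South}, total 787.2

Evaluate every pair (each demand assigned to the nearer of the two):
  {North, South}: total = 787.2
  {South, East}: total = 793.9
  {North, East}: total = 1636.7
Best pair: {North, South} with total 787.2.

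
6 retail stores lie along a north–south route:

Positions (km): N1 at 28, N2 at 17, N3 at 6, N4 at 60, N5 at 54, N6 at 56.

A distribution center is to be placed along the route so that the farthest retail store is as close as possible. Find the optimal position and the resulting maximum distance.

location 33, max distance 27

The 1-center on a line is the midpoint of the two extreme points: leftmost at 6, rightmost at 60.
Optimal location = (6 + 60)/2 = 33; maximum distance = (60 − 6)/2 = 27.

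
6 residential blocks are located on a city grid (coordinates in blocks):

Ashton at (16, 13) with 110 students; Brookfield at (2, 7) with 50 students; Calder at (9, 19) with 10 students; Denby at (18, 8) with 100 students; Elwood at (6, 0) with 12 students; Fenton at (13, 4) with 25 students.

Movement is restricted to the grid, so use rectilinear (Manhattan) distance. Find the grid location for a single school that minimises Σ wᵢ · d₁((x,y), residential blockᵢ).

Manhattan distance separates: Σwᵢ(|x−xᵢ|+|y−yᵢ|) = Σwᵢ|x−xᵢ| + Σwᵢ|y−yᵢ|, so x and y are optimised independently as 1-D weighted medians.
Total weight W = 307; half = 153.5.
x-coordinate, sorted with cumulative weight:
  x=2 (Brookfield, w=50) cum 50
  x=6 (Elwood, w=12) cum 62
  x=9 (Calder, w=10) cum 72
  x=13 (Fenton, w=25) cum 97
  x=16 (Ashton, w=110) cum 207  ← median
  x=18 (Denby, w=100) cum 307
⇒ x* = 16
y-coordinate, sorted with cumulative weight:
  y=0 (Elwood, w=12) cum 12
  y=4 (Fenton, w=25) cum 37
  y=7 (Brookfield, w=50) cum 87
  y=8 (Denby, w=100) cum 187  ← median
  y=13 (Ashton, w=110) cum 297
  y=19 (Calder, w=10) cum 307
⇒ y* = 8

(16, 8)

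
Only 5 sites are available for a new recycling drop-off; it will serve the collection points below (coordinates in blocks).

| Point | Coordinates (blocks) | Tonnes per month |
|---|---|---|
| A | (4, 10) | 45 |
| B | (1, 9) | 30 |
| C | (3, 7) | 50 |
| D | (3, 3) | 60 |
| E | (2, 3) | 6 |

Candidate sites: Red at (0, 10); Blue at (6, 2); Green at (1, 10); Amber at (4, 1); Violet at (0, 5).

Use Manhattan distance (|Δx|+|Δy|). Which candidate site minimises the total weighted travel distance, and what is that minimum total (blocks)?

Total weighted distance at each candidate:
  Red (0, 10): total = 1194
  Blue (6, 2): total = 1480
  Green (1, 10): total = 1003
  Amber (4, 1): total = 1289
  Violet (0, 5): total = 1129
Minimum is at Green with total 1003 blocks.

Green, total 1003 blocks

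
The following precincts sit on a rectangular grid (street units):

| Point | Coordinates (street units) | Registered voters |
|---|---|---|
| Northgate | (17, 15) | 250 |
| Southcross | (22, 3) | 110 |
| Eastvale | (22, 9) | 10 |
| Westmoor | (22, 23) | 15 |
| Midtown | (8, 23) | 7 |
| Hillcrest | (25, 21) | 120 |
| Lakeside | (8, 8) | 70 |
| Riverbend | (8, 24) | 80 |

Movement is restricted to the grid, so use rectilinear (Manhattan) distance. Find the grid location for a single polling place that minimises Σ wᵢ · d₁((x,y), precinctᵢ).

Manhattan distance separates: Σwᵢ(|x−xᵢ|+|y−yᵢ|) = Σwᵢ|x−xᵢ| + Σwᵢ|y−yᵢ|, so x and y are optimised independently as 1-D weighted medians.
Total weight W = 662; half = 331.
x-coordinate, sorted with cumulative weight:
  x=8 (Midtown, w=7) cum 7
  x=8 (Lakeside, w=70) cum 77
  x=8 (Riverbend, w=80) cum 157
  x=17 (Northgate, w=250) cum 407  ← median
  x=22 (Southcross, w=110) cum 517
  x=22 (Eastvale, w=10) cum 527
  x=22 (Westmoor, w=15) cum 542
  x=25 (Hillcrest, w=120) cum 662
⇒ x* = 17
y-coordinate, sorted with cumulative weight:
  y=3 (Southcross, w=110) cum 110
  y=8 (Lakeside, w=70) cum 180
  y=9 (Eastvale, w=10) cum 190
  y=15 (Northgate, w=250) cum 440  ← median
  y=21 (Hillcrest, w=120) cum 560
  y=23 (Westmoor, w=15) cum 575
  y=23 (Midtown, w=7) cum 582
  y=24 (Riverbend, w=80) cum 662
⇒ y* = 15

(17, 15)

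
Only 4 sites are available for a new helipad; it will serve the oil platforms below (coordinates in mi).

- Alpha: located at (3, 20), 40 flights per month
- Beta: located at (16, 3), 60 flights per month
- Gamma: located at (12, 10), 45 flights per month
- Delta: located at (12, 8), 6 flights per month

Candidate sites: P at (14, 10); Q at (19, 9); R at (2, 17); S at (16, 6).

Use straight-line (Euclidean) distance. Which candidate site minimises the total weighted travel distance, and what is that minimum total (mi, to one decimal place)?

P, total 1138.4 mi

Total weighted distance at each candidate:
  P (14, 10): total = 1138.4
  Q (19, 9): total = 1539.8
  R (2, 17): total = 1944.4
  S (16, 6): total = 1225.6
Minimum is at P with total 1138.4 mi.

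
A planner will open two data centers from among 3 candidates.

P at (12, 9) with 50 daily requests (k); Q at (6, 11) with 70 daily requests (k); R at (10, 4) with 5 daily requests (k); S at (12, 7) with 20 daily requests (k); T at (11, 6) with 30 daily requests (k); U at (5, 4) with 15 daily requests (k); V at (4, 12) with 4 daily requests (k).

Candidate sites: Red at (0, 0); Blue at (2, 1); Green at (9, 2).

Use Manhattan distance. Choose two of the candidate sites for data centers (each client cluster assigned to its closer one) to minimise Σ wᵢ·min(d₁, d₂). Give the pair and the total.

{Blue, Green}, total 1837

Evaluate every pair (each demand assigned to the nearer of the two):
  {Blue, Green}: total = 1837
  {Red, Green}: total = 1845
  {Red, Blue}: total = 2817
Best pair: {Blue, Green} with total 1837.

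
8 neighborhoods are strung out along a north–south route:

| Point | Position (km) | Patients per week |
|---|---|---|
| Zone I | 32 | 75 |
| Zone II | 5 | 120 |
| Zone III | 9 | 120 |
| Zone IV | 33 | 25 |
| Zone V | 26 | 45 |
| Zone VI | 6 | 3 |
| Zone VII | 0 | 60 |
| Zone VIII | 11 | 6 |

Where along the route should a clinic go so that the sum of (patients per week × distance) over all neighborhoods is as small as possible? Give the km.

x = 9

For a sum of weighted absolute distances on a line, the optimum is the weighted median (not the mean). Total weight W = 454; half-weight = 227.
Sort by position and accumulate weight:
  km 0 (Zone VII, w=60) → cum 60
  km 5 (Zone II, w=120) → cum 180
  km 6 (Zone VI, w=3) → cum 183
  km 9 (Zone III, w=120) → cum 303  ≥ 227 → median here
  km 11 (Zone VIII, w=6) → cum 309
  km 26 (Zone V, w=45) → cum 354
  km 32 (Zone I, w=75) → cum 429
  km 33 (Zone IV, w=25) → cum 454
Optimal location: km 9.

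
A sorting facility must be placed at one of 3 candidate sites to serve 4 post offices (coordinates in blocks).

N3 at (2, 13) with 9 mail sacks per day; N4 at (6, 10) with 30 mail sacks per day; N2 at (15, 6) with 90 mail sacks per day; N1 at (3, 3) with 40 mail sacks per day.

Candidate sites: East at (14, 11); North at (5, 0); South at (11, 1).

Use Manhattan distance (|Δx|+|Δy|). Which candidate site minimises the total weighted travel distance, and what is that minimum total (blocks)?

Total weighted distance at each candidate:
  East (14, 11): total = 1696
  North (5, 0): total = 2114
  South (11, 1): total = 1819
Minimum is at East with total 1696 blocks.

East, total 1696 blocks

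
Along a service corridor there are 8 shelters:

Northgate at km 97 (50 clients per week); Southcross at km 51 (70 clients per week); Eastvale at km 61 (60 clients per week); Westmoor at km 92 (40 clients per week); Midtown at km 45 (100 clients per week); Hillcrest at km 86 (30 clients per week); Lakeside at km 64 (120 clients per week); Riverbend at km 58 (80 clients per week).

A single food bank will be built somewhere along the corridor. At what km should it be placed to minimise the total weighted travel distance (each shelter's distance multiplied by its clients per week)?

For a sum of weighted absolute distances on a line, the optimum is the weighted median (not the mean). Total weight W = 550; half-weight = 275.
Sort by position and accumulate weight:
  km 45 (Midtown, w=100) → cum 100
  km 51 (Southcross, w=70) → cum 170
  km 58 (Riverbend, w=80) → cum 250
  km 61 (Eastvale, w=60) → cum 310  ≥ 275 → median here
  km 64 (Lakeside, w=120) → cum 430
  km 86 (Hillcrest, w=30) → cum 460
  km 92 (Westmoor, w=40) → cum 500
  km 97 (Northgate, w=50) → cum 550
Optimal location: km 61.

x = 61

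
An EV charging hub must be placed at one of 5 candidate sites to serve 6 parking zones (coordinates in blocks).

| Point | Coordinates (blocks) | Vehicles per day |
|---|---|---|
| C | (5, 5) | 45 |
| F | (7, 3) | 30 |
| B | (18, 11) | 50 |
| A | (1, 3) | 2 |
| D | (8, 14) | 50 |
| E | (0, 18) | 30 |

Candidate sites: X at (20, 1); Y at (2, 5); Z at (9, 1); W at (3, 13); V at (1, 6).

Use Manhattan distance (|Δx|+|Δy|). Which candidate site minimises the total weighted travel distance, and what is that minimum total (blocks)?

W, total 2284 blocks

Total weighted distance at each candidate:
  X (20, 1): total = 4307
  Y (2, 5): total = 2651
  Z (9, 1): total = 2930
  W (3, 13): total = 2284
  V (1, 6): total = 2741
Minimum is at W with total 2284 blocks.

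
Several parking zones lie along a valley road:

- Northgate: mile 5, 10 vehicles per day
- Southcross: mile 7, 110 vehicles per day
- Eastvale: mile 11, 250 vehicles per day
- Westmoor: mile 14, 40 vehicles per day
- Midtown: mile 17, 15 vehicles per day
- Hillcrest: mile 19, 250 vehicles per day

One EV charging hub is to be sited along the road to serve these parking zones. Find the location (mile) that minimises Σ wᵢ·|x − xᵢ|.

x = 11

For a sum of weighted absolute distances on a line, the optimum is the weighted median (not the mean). Total weight W = 675; half-weight = 337.5.
Sort by position and accumulate weight:
  mile 5 (Northgate, w=10) → cum 10
  mile 7 (Southcross, w=110) → cum 120
  mile 11 (Eastvale, w=250) → cum 370  ≥ 337.5 → median here
  mile 14 (Westmoor, w=40) → cum 410
  mile 17 (Midtown, w=15) → cum 425
  mile 19 (Hillcrest, w=250) → cum 675
Optimal location: mile 11.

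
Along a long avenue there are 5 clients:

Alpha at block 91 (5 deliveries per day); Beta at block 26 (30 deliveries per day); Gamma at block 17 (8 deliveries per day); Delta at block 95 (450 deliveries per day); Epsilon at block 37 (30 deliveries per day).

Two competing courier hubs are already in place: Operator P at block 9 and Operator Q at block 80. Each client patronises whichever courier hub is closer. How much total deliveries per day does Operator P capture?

68

The indifferent point is the midpoint (9+80)/2 = 44.5; clients left of it (closer to Operator P at 9) go to Operator P, those right go to Operator Q.
  Gamma at 17 (w=8) → Operator P
  Beta at 26 (w=30) → Operator P
  Epsilon at 37 (w=30) → Operator P
  Alpha at 91 (w=5) → Operator Q
  Delta at 95 (w=450) → Operator Q
Operator P captures 68; Operator Q captures 455.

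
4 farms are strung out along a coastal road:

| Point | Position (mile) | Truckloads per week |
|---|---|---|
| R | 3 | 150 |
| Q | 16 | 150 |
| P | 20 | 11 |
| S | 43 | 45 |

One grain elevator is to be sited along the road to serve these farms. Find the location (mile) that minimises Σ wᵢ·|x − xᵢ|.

x = 16

For a sum of weighted absolute distances on a line, the optimum is the weighted median (not the mean). Total weight W = 356; half-weight = 178.
Sort by position and accumulate weight:
  mile 3 (R, w=150) → cum 150
  mile 16 (Q, w=150) → cum 300  ≥ 178 → median here
  mile 20 (P, w=11) → cum 311
  mile 43 (S, w=45) → cum 356
Optimal location: mile 16.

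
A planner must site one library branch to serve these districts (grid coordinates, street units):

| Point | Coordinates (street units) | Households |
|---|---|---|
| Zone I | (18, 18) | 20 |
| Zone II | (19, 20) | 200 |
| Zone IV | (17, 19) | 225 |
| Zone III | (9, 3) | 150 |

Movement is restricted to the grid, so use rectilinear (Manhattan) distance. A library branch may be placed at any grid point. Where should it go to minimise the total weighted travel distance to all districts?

(17, 19)

Manhattan distance separates: Σwᵢ(|x−xᵢ|+|y−yᵢ|) = Σwᵢ|x−xᵢ| + Σwᵢ|y−yᵢ|, so x and y are optimised independently as 1-D weighted medians.
Total weight W = 595; half = 297.5.
x-coordinate, sorted with cumulative weight:
  x=9 (Zone III, w=150) cum 150
  x=17 (Zone IV, w=225) cum 375  ← median
  x=18 (Zone I, w=20) cum 395
  x=19 (Zone II, w=200) cum 595
⇒ x* = 17
y-coordinate, sorted with cumulative weight:
  y=3 (Zone III, w=150) cum 150
  y=18 (Zone I, w=20) cum 170
  y=19 (Zone IV, w=225) cum 395  ← median
  y=20 (Zone II, w=200) cum 595
⇒ y* = 19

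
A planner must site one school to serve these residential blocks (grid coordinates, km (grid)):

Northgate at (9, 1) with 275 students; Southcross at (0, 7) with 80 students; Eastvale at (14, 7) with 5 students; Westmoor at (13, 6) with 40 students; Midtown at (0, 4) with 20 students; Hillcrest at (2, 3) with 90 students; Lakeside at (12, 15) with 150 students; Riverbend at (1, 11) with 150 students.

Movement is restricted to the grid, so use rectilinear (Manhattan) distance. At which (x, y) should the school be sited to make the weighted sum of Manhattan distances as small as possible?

Manhattan distance separates: Σwᵢ(|x−xᵢ|+|y−yᵢ|) = Σwᵢ|x−xᵢ| + Σwᵢ|y−yᵢ|, so x and y are optimised independently as 1-D weighted medians.
Total weight W = 810; half = 405.
x-coordinate, sorted with cumulative weight:
  x=0 (Southcross, w=80) cum 80
  x=0 (Midtown, w=20) cum 100
  x=1 (Riverbend, w=150) cum 250
  x=2 (Hillcrest, w=90) cum 340
  x=9 (Northgate, w=275) cum 615  ← median
  x=12 (Lakeside, w=150) cum 765
  x=13 (Westmoor, w=40) cum 805
  x=14 (Eastvale, w=5) cum 810
⇒ x* = 9
y-coordinate, sorted with cumulative weight:
  y=1 (Northgate, w=275) cum 275
  y=3 (Hillcrest, w=90) cum 365
  y=4 (Midtown, w=20) cum 385
  y=6 (Westmoor, w=40) cum 425  ← median
  y=7 (Southcross, w=80) cum 505
  y=7 (Eastvale, w=5) cum 510
  y=11 (Riverbend, w=150) cum 660
  y=15 (Lakeside, w=150) cum 810
⇒ y* = 6

(9, 6)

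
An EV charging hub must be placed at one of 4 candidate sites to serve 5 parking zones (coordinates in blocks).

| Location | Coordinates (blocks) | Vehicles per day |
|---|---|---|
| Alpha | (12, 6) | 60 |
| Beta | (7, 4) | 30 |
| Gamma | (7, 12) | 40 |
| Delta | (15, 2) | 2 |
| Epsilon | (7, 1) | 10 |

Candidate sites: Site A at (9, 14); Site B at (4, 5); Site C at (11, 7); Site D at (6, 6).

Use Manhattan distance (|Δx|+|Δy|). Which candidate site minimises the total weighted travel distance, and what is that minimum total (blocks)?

Site C, total 808 blocks

Total weighted distance at each candidate:
  Site A (9, 14): total = 1366
  Site B (4, 5): total = 1158
  Site C (11, 7): total = 808
  Site D (6, 6): total = 816
Minimum is at Site C with total 808 blocks.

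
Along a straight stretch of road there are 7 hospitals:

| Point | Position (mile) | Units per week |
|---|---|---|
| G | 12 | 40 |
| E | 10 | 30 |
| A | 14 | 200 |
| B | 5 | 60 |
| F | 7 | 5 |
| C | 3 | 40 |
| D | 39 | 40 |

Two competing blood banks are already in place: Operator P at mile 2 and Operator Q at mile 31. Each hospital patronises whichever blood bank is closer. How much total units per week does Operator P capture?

The indifferent point is the midpoint (2+31)/2 = 16.5; hospitals left of it (closer to Operator P at 2) go to Operator P, those right go to Operator Q.
  C at 3 (w=40) → Operator P
  B at 5 (w=60) → Operator P
  F at 7 (w=5) → Operator P
  E at 10 (w=30) → Operator P
  G at 12 (w=40) → Operator P
  A at 14 (w=200) → Operator P
  D at 39 (w=40) → Operator Q
Operator P captures 375; Operator Q captures 40.

375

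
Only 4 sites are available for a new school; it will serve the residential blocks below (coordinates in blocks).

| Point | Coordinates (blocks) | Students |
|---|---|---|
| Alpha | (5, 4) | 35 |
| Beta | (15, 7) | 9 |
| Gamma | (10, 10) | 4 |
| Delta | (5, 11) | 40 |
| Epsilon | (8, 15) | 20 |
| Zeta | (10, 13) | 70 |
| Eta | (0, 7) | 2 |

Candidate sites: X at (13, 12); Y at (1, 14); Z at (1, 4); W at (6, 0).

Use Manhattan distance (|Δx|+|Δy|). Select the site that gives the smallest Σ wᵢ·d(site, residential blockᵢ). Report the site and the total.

Total weighted distance at each candidate:
  X (13, 12): total = 1479
  Y (1, 14): total = 1887
  Z (1, 4): total = 2421
  W (6, 0): total = 2411
Minimum is at X with total 1479 blocks.

X, total 1479 blocks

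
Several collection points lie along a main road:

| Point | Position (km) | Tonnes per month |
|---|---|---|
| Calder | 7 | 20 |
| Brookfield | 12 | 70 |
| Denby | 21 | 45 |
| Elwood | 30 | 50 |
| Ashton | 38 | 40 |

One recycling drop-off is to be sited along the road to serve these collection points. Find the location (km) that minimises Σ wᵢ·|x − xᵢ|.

For a sum of weighted absolute distances on a line, the optimum is the weighted median (not the mean). Total weight W = 225; half-weight = 112.5.
Sort by position and accumulate weight:
  km 7 (Calder, w=20) → cum 20
  km 12 (Brookfield, w=70) → cum 90
  km 21 (Denby, w=45) → cum 135  ≥ 112.5 → median here
  km 30 (Elwood, w=50) → cum 185
  km 38 (Ashton, w=40) → cum 225
Optimal location: km 21.

x = 21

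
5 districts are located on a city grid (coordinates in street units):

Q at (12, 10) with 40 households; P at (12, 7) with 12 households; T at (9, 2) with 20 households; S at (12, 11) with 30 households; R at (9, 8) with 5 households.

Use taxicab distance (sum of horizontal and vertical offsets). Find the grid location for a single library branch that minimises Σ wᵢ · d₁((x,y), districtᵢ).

(12, 10)

Manhattan distance separates: Σwᵢ(|x−xᵢ|+|y−yᵢ|) = Σwᵢ|x−xᵢ| + Σwᵢ|y−yᵢ|, so x and y are optimised independently as 1-D weighted medians.
Total weight W = 107; half = 53.5.
x-coordinate, sorted with cumulative weight:
  x=9 (T, w=20) cum 20
  x=9 (R, w=5) cum 25
  x=12 (Q, w=40) cum 65  ← median
  x=12 (P, w=12) cum 77
  x=12 (S, w=30) cum 107
⇒ x* = 12
y-coordinate, sorted with cumulative weight:
  y=2 (T, w=20) cum 20
  y=7 (P, w=12) cum 32
  y=8 (R, w=5) cum 37
  y=10 (Q, w=40) cum 77  ← median
  y=11 (S, w=30) cum 107
⇒ y* = 10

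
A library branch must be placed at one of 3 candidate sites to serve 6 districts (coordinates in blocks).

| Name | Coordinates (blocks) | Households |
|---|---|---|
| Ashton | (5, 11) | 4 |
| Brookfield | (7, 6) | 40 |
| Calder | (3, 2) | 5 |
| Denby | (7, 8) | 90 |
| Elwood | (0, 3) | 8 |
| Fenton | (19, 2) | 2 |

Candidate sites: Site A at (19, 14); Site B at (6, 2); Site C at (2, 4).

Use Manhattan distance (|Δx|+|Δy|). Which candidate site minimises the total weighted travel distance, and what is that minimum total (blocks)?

Site B, total 967 blocks

Total weighted distance at each candidate:
  Site A (19, 14): total = 2892
  Site B (6, 2): total = 967
  Site C (2, 4): total = 1207
Minimum is at Site B with total 967 blocks.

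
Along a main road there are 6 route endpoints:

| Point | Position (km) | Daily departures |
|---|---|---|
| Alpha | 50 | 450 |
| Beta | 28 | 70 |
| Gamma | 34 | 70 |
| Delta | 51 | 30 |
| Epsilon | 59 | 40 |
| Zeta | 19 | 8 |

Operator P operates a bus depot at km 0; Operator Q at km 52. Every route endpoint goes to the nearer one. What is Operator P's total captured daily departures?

The indifferent point is the midpoint (0+52)/2 = 26; route endpoints left of it (closer to Operator P at 0) go to Operator P, those right go to Operator Q.
  Zeta at 19 (w=8) → Operator P
  Beta at 28 (w=70) → Operator Q
  Gamma at 34 (w=70) → Operator Q
  Alpha at 50 (w=450) → Operator Q
  Delta at 51 (w=30) → Operator Q
  Epsilon at 59 (w=40) → Operator Q
Operator P captures 8; Operator Q captures 660.

8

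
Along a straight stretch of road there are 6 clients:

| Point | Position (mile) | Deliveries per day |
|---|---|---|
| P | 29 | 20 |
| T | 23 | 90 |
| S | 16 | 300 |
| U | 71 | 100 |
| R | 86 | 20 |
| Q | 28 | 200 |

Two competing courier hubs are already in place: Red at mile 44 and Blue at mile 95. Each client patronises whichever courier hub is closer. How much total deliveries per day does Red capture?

The indifferent point is the midpoint (44+95)/2 = 69.5; clients left of it (closer to Red at 44) go to Red, those right go to Blue.
  S at 16 (w=300) → Red
  T at 23 (w=90) → Red
  Q at 28 (w=200) → Red
  P at 29 (w=20) → Red
  U at 71 (w=100) → Blue
  R at 86 (w=20) → Blue
Red captures 610; Blue captures 120.

610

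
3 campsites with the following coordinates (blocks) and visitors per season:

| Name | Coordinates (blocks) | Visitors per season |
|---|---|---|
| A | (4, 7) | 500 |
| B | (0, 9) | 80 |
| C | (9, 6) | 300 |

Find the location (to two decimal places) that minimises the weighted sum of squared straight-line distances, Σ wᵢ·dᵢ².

The minimiser of Σwᵢ‖p−pᵢ‖² is the weighted centroid p* = (Σwᵢpᵢ)/(Σwᵢ).
Σwᵢ = 880.
Σwᵢxᵢ = 500·4 + 80·0 + 300·9 = 4700.
Σwᵢyᵢ = 500·7 + 80·9 + 300·6 = 6020.
x* = 4700/880 = 5.34, y* = 6020/880 = 6.84.

(5.34, 6.84)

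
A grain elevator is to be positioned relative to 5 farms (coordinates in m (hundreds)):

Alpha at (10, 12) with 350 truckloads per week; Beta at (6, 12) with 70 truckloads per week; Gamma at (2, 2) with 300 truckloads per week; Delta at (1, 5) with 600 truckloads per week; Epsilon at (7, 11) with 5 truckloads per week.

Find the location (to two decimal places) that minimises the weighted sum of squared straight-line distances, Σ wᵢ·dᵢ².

The minimiser of Σwᵢ‖p−pᵢ‖² is the weighted centroid p* = (Σwᵢpᵢ)/(Σwᵢ).
Σwᵢ = 1325.
Σwᵢxᵢ = 350·10 + 70·6 + 300·2 + 600·1 + 5·7 = 5155.
Σwᵢyᵢ = 350·12 + 70·12 + 300·2 + 600·5 + 5·11 = 8695.
x* = 5155/1325 = 3.89, y* = 8695/1325 = 6.56.

(3.89, 6.56)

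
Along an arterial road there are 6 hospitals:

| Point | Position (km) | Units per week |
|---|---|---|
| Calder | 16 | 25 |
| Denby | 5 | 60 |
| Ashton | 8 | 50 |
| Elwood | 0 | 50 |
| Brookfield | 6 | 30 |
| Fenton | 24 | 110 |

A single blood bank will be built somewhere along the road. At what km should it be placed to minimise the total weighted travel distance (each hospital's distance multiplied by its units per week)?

For a sum of weighted absolute distances on a line, the optimum is the weighted median (not the mean). Total weight W = 325; half-weight = 162.5.
Sort by position and accumulate weight:
  km 0 (Elwood, w=50) → cum 50
  km 5 (Denby, w=60) → cum 110
  km 6 (Brookfield, w=30) → cum 140
  km 8 (Ashton, w=50) → cum 190  ≥ 162.5 → median here
  km 16 (Calder, w=25) → cum 215
  km 24 (Fenton, w=110) → cum 325
Optimal location: km 8.

x = 8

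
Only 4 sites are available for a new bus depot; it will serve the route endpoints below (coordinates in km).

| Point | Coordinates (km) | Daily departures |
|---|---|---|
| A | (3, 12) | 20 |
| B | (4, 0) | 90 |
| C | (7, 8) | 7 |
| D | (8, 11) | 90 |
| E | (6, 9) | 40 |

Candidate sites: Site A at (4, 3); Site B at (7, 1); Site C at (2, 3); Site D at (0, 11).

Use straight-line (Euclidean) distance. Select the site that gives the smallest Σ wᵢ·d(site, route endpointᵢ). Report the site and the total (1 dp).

Total weighted distance at each candidate:
  Site A (4, 3): total = 1549.9
  Site B (7, 1): total = 1794.7
  Site C (2, 3): total = 1743.5
  Site D (0, 11): total = 2143.0
Minimum is at Site A with total 1549.9 km.

Site A, total 1549.9 km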